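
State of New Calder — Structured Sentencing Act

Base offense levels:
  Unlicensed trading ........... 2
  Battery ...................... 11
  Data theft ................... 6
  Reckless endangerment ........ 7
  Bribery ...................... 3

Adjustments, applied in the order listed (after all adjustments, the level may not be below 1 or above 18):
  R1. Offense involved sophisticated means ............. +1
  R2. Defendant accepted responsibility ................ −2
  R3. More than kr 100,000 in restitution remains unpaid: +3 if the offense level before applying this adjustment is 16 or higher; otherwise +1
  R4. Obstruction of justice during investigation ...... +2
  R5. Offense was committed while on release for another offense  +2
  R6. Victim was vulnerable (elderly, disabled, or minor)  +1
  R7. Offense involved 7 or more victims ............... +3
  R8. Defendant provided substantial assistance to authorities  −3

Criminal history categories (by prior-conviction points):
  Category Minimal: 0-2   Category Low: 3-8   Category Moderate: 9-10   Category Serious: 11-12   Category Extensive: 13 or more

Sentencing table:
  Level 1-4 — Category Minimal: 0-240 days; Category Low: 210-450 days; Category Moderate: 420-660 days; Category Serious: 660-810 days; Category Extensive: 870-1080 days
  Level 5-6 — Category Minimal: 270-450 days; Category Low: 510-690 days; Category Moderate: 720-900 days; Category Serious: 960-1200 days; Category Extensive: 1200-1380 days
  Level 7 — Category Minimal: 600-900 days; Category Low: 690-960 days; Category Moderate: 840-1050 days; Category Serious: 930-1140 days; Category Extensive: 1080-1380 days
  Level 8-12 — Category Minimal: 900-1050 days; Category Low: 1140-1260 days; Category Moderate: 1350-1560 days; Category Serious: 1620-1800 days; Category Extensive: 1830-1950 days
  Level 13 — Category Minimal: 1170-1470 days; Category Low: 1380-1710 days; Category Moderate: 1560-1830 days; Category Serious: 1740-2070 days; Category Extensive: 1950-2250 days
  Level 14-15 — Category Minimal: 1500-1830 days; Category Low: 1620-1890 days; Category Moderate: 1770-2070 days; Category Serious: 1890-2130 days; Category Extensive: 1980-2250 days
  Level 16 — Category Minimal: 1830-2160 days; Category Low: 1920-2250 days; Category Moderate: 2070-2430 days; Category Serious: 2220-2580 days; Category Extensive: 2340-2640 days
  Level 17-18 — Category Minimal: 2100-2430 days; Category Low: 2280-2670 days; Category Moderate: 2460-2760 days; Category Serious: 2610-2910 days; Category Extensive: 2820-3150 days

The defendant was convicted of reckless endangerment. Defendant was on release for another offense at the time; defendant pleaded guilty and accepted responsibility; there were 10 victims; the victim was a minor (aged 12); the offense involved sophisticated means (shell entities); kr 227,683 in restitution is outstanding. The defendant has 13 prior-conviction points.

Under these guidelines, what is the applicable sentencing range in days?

Base offense level for reckless endangerment: 7.
R1 applies: 7 + 1 = 8.
R2 applies: 8 − 2 = 6.
R3 applies (level before this adjustment is 6 < 16, so +1): 6 + 1 = 7.
R5 applies: 7 + 2 = 9.
R6 applies: 9 + 1 = 10.
R7 applies: 10 + 3 = 13.
Final offense level: 13.
Criminal history: 13 prior points → Category Extensive (13+).
Level 13 falls in the 13 band.
Grid: Level 13 × Category Extensive = 1950-2250 days.

1950-2250 days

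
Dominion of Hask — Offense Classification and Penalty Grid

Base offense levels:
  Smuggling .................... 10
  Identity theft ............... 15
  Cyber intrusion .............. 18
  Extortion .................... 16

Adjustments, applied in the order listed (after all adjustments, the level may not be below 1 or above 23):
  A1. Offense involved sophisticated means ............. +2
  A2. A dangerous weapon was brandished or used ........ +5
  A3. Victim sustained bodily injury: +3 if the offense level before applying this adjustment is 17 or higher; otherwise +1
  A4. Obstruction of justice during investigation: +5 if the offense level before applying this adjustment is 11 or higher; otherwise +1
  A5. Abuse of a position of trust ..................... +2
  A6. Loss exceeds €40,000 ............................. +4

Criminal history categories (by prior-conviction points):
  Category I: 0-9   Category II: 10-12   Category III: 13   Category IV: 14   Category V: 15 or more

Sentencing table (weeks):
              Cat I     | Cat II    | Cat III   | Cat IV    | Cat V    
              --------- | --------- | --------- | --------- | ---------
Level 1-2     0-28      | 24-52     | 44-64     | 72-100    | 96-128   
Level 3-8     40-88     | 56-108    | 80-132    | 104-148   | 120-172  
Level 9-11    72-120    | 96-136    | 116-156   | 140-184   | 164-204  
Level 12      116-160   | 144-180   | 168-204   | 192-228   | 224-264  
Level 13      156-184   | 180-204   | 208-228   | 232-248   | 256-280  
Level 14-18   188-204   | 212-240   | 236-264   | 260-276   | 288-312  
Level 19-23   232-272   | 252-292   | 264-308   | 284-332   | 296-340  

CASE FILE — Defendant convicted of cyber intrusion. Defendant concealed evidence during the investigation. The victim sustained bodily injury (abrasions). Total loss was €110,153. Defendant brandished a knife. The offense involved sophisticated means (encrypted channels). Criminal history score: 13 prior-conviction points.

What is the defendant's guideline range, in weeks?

264-308 weeks

Base offense level for cyber intrusion: 18.
A1 applies: 18 + 2 = 20.
A2 applies: 20 + 5 = 25.
A3 applies (level before this adjustment is 25 ≥ 17, so +3): 25 + 3 = 28.
A4 applies (level before this adjustment is 28 ≥ 11, so +5): 28 + 5 = 33.
A5 does not apply.
A6 applies: 33 + 4 = 37.
Level 37 exceeds the maximum of 23; capped at 23.
Final offense level: 23.
Criminal history: 13 prior points → Category III (13).
Level 23 falls in the 19-23 band.
Grid: Level 19-23 × Category III = 264-308 weeks.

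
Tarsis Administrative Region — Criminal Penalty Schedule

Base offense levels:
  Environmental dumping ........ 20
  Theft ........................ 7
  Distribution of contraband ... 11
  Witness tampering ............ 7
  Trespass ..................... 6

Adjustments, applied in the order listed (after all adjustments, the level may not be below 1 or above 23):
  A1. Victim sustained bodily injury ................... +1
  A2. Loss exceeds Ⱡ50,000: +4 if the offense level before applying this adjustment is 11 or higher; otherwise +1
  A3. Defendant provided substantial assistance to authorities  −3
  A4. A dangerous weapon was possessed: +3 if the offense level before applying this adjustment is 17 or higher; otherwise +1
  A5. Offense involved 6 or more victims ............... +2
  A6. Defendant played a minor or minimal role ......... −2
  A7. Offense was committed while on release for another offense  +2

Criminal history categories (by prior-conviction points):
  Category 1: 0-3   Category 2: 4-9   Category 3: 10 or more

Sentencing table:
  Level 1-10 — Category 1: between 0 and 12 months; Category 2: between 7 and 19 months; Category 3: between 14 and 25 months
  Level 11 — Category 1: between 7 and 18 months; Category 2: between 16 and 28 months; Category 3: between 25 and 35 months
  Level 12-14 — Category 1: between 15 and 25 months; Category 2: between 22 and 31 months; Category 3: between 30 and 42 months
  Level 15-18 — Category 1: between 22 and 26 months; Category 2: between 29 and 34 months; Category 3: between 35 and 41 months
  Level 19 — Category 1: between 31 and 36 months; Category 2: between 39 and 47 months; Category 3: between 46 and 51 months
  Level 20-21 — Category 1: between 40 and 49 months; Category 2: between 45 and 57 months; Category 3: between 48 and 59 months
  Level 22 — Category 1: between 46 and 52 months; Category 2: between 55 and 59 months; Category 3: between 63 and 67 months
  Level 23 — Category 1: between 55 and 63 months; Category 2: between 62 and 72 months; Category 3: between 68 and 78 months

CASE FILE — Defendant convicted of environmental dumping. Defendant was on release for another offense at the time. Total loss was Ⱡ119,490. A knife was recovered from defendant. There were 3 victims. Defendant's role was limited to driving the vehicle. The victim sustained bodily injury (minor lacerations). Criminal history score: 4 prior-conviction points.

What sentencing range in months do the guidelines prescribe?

Base offense level for environmental dumping: 20.
A1 applies: 20 + 1 = 21.
A2 applies (level before this adjustment is 21 ≥ 11, so +4): 21 + 4 = 25.
A3 does not apply.
A4 applies (level before this adjustment is 25 ≥ 17, so +3): 25 + 3 = 28.
A6 applies: 28 − 2 = 26.
A7 applies: 26 + 2 = 28.
Level 28 exceeds the maximum of 23; capped at 23.
Final offense level: 23.
Criminal history: 4 prior points → Category 2 (4-9).
Level 23 falls in the 23 band.
Grid: Level 23 × Category 2 = 62-72 months.

62-72 months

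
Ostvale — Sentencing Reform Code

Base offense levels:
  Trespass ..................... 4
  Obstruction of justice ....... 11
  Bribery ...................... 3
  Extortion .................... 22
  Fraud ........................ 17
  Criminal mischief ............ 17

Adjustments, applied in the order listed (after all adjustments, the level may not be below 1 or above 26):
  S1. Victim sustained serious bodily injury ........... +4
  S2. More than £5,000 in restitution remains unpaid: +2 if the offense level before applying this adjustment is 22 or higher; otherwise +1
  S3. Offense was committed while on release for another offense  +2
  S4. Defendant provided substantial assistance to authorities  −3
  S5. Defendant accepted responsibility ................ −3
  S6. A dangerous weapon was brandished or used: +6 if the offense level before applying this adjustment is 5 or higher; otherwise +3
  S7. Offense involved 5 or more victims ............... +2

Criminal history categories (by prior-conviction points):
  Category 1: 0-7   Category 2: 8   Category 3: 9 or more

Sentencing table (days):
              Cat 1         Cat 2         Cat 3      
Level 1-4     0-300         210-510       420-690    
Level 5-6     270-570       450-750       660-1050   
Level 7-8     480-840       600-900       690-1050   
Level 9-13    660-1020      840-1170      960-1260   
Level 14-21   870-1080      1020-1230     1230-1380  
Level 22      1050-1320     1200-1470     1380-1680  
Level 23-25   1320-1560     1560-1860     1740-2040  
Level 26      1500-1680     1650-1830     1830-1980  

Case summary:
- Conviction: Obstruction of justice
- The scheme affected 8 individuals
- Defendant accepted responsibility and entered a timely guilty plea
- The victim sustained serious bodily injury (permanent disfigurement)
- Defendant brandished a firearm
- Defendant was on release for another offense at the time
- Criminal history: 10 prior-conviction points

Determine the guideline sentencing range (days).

Base offense level for obstruction of justice: 11.
S1 applies: 11 + 4 = 15.
S2 does not apply.
S3 applies: 15 + 2 = 17.
S5 applies: 17 − 3 = 14.
S6 applies (level before this adjustment is 14 ≥ 5, so +6): 14 + 6 = 20.
S7 applies: 20 + 2 = 22.
Final offense level: 22.
Criminal history: 10 prior points → Category 3 (9+).
Level 22 falls in the 22 band.
Grid: Level 22 × Category 3 = 1380-1680 days.

1380-1680 days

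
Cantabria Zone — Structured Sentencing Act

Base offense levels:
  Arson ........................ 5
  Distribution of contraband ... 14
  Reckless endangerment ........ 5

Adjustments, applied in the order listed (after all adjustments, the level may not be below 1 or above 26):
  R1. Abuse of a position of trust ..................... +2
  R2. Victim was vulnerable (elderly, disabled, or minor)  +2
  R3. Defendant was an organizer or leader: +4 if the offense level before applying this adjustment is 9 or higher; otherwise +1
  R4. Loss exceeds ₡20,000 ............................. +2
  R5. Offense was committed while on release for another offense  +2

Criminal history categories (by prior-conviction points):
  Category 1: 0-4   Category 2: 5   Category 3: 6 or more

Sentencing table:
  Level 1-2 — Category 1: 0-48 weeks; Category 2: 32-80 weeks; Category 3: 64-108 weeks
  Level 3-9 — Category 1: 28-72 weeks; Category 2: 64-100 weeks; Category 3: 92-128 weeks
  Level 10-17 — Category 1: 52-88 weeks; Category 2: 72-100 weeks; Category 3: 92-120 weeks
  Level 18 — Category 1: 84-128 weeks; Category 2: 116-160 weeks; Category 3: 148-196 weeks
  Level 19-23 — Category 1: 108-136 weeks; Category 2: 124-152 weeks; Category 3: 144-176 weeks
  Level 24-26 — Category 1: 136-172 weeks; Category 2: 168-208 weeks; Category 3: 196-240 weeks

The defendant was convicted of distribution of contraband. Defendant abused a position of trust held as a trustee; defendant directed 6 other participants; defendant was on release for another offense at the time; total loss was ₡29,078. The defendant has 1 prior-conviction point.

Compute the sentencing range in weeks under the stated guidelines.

136-172 weeks

Base offense level for distribution of contraband: 14.
R1 applies: 14 + 2 = 16.
R3 applies (level before this adjustment is 16 ≥ 9, so +4): 16 + 4 = 20.
R4 applies: 20 + 2 = 22.
R5 applies: 22 + 2 = 24.
Final offense level: 24.
Criminal history: 1 prior point → Category 1 (0-4).
Level 24 falls in the 24-26 band.
Grid: Level 24-26 × Category 1 = 136-172 weeks.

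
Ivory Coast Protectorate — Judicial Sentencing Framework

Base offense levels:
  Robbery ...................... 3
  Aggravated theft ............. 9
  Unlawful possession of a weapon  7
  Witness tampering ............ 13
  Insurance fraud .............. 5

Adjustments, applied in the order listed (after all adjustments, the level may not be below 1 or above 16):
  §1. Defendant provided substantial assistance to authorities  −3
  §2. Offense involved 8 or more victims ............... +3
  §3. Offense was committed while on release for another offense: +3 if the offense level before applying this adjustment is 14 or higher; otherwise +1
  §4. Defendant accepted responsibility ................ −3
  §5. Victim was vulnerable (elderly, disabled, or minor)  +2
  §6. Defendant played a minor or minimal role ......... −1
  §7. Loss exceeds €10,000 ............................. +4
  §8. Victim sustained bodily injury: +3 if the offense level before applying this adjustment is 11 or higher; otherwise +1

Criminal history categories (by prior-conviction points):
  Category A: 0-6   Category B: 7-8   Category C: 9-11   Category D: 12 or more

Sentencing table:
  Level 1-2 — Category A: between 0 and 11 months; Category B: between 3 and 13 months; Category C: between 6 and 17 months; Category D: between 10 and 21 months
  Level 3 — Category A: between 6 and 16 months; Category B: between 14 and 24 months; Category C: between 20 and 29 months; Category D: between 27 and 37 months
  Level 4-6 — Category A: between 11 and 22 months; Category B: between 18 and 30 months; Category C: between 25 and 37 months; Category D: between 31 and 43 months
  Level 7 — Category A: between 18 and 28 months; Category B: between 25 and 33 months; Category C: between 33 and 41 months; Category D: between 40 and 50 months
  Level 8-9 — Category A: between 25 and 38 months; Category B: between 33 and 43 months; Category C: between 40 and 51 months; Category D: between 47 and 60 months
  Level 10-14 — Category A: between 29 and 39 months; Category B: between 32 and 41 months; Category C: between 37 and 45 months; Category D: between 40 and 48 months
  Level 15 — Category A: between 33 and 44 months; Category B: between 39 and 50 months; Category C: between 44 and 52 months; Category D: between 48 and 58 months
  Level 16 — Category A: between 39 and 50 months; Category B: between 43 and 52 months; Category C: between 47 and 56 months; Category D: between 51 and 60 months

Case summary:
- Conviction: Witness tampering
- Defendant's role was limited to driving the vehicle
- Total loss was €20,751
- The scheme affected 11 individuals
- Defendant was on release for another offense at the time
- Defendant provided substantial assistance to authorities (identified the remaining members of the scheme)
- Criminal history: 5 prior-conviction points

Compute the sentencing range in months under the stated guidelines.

39-50 months

Base offense level for witness tampering: 13.
§1 applies: 13 − 3 = 10.
§2 applies: 10 + 3 = 13.
§3 applies (level before this adjustment is 13 < 14, so +1): 13 + 1 = 14.
§5 does not apply.
§6 applies: 14 − 1 = 13.
§7 applies: 13 + 4 = 17.
§8 does not apply.
Level 17 exceeds the maximum of 16; capped at 16.
Final offense level: 16.
Criminal history: 5 prior points → Category A (0-6).
Level 16 falls in the 16 band.
Grid: Level 16 × Category A = 39-50 months.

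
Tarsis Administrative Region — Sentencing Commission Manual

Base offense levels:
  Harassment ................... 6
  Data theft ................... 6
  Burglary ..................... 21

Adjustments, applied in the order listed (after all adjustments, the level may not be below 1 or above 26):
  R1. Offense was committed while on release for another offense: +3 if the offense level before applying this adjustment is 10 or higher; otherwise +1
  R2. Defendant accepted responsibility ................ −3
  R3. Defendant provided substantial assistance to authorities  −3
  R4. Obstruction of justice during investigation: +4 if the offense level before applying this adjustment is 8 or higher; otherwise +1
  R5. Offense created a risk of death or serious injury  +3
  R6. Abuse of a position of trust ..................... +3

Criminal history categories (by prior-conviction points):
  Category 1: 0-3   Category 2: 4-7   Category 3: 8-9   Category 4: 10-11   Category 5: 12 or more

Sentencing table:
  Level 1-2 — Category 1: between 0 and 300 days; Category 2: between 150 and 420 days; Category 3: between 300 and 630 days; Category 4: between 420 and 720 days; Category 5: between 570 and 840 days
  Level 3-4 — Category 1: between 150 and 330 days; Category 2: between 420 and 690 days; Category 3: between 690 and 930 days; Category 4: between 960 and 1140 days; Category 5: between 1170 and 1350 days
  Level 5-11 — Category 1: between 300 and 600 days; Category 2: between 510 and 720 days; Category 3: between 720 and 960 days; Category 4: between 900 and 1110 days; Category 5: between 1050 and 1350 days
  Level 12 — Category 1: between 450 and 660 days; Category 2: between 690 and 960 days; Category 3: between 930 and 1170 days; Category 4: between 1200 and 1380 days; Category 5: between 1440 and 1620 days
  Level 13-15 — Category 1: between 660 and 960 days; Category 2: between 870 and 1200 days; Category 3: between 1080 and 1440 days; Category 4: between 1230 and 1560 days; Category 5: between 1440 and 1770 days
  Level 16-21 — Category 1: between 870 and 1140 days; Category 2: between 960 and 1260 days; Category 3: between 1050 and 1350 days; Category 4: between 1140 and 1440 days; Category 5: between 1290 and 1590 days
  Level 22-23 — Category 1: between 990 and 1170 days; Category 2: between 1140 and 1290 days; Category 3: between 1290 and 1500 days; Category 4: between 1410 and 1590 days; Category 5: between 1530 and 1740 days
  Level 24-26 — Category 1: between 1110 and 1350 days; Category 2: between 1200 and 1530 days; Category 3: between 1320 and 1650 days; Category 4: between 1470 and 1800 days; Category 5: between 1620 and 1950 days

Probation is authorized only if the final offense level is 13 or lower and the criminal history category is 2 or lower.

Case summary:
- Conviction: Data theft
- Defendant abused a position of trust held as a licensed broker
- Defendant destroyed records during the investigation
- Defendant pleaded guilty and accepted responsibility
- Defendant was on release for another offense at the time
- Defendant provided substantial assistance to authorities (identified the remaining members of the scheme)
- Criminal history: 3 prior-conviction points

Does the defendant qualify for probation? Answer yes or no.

Base offense level for data theft: 6.
R1 applies (level before this adjustment is 6 < 10, so +1): 6 + 1 = 7.
R2 applies: 7 − 3 = 4.
R3 applies: 4 − 3 = 1.
R4 applies (level before this adjustment is 1 < 8, so +1): 1 + 1 = 2.
R5 does not apply.
R6 applies: 2 + 3 = 5.
Final offense level: 5.
Criminal history: 3 prior points → Category 1 (0-3).
Level 5 falls in the 5-11 band.
Grid: Level 5-11 × Category 1 = 300-600 days.
Probation check: level 5 ≤ 13 and category 1 ≤ 2 → eligible.

Yes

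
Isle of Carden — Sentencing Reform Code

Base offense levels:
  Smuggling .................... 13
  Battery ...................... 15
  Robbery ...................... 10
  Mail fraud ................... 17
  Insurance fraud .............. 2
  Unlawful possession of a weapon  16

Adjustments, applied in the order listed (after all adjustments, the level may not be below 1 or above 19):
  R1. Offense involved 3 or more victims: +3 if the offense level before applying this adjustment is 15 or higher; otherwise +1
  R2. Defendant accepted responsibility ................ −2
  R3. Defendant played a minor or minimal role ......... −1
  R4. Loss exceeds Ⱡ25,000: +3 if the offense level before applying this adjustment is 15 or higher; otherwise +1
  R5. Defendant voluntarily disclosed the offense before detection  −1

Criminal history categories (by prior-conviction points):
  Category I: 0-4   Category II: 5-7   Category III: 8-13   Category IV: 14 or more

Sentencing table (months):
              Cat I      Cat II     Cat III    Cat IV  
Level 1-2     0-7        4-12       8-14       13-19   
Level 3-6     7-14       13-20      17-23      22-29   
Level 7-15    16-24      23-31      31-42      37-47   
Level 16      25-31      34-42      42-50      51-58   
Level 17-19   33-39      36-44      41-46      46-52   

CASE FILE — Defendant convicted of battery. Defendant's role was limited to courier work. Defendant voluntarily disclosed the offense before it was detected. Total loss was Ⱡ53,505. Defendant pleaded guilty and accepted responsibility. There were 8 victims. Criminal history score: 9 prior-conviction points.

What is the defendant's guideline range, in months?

41-46 months

Base offense level for battery: 15.
R1 applies (level before this adjustment is 15 ≥ 15, so +3): 15 + 3 = 18.
R2 applies: 18 − 2 = 16.
R3 applies: 16 − 1 = 15.
R4 applies (level before this adjustment is 15 ≥ 15, so +3): 15 + 3 = 18.
R5 applies: 18 − 1 = 17.
Final offense level: 17.
Criminal history: 9 prior points → Category III (8-13).
Level 17 falls in the 17-19 band.
Grid: Level 17-19 × Category III = 41-46 months.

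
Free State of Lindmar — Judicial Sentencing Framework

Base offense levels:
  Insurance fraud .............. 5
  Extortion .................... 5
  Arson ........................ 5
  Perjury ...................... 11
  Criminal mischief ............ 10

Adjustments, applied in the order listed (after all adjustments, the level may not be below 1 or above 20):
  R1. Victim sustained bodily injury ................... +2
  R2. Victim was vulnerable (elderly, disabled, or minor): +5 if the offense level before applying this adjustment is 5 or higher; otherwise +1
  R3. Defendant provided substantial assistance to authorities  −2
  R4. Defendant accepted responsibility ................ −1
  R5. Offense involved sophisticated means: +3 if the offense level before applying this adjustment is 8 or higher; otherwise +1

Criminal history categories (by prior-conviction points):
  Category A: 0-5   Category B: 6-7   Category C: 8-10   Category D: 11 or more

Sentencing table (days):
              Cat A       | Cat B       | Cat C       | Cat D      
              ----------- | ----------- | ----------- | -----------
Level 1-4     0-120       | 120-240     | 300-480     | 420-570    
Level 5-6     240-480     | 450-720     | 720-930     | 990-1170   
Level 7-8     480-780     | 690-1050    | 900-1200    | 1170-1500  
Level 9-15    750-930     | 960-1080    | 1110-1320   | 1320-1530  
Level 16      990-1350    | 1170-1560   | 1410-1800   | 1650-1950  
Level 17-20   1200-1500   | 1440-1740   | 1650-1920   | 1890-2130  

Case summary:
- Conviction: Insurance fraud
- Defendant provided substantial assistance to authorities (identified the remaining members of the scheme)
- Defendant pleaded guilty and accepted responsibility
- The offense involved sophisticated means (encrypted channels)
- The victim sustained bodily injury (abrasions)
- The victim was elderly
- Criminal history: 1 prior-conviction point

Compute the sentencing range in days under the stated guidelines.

750-930 days

Base offense level for insurance fraud: 5.
R1 applies: 5 + 2 = 7.
R2 applies (level before this adjustment is 7 ≥ 5, so +5): 7 + 5 = 12.
R3 applies: 12 − 2 = 10.
R4 applies: 10 − 1 = 9.
R5 applies (level before this adjustment is 9 ≥ 8, so +3): 9 + 3 = 12.
Final offense level: 12.
Criminal history: 1 prior point → Category A (0-5).
Level 12 falls in the 9-15 band.
Grid: Level 9-15 × Category A = 750-930 days.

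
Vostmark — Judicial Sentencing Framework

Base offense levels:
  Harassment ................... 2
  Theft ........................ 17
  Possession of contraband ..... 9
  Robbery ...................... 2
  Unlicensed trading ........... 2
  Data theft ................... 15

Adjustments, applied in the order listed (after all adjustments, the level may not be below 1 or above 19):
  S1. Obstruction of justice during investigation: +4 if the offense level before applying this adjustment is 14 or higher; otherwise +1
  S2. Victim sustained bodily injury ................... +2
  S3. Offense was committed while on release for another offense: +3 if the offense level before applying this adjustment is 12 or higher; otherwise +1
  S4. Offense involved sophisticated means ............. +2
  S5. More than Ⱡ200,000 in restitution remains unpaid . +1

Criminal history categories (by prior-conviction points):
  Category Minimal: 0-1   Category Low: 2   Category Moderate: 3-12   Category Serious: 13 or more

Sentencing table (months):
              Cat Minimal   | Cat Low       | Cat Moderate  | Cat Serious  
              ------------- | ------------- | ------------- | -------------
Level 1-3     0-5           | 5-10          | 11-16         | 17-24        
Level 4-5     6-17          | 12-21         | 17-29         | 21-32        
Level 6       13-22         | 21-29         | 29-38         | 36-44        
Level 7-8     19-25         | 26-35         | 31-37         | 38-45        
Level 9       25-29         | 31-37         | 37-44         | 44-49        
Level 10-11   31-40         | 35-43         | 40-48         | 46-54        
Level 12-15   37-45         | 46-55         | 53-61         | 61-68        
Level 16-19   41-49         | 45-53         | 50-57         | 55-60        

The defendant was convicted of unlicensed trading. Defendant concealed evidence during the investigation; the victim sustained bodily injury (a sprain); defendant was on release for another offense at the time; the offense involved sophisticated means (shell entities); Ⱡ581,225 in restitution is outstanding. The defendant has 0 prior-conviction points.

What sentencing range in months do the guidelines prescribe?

25-29 months

Base offense level for unlicensed trading: 2.
S1 applies (level before this adjustment is 2 < 14, so +1): 2 + 1 = 3.
S2 applies: 3 + 2 = 5.
S3 applies (level before this adjustment is 5 < 12, so +1): 5 + 1 = 6.
S4 applies: 6 + 2 = 8.
S5 applies: 8 + 1 = 9.
Final offense level: 9.
Criminal history: 0 prior points → Category Minimal (0-1).
Level 9 falls in the 9 band.
Grid: Level 9 × Category Minimal = 25-29 months.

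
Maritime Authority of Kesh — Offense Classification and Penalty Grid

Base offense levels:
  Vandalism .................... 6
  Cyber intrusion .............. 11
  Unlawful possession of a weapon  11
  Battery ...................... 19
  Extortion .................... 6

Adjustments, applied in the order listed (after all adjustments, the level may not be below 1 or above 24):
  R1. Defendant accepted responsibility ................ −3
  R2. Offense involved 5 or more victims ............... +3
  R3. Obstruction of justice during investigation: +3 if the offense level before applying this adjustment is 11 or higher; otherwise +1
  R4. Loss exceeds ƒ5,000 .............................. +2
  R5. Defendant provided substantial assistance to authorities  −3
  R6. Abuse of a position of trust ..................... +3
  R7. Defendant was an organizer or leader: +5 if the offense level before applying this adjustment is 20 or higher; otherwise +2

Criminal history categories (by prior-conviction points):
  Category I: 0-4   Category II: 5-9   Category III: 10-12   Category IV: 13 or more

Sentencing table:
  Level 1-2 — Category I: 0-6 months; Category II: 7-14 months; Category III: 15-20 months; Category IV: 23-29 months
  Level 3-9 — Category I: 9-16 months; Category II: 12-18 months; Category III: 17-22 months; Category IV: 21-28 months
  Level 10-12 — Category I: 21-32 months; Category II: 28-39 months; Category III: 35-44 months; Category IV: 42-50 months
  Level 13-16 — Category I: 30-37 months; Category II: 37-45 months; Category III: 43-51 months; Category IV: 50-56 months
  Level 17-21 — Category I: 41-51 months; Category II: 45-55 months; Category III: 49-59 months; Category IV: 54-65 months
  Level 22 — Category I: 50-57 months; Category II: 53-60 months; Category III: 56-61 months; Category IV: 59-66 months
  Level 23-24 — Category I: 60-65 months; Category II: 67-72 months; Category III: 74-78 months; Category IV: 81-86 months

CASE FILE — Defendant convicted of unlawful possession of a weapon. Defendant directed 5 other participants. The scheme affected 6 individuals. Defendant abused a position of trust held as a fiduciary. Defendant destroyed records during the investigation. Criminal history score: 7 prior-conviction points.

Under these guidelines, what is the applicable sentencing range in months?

Base offense level for unlawful possession of a weapon: 11.
R1 does not apply.
R2 applies: 11 + 3 = 14.
R3 applies (level before this adjustment is 14 ≥ 11, so +3): 14 + 3 = 17.
R4 does not apply.
R6 applies: 17 + 3 = 20.
R7 applies (level before this adjustment is 20 ≥ 20, so +5): 20 + 5 = 25.
Level 25 exceeds the maximum of 24; capped at 24.
Final offense level: 24.
Criminal history: 7 prior points → Category II (5-9).
Level 24 falls in the 23-24 band.
Grid: Level 23-24 × Category II = 67-72 months.

67-72 months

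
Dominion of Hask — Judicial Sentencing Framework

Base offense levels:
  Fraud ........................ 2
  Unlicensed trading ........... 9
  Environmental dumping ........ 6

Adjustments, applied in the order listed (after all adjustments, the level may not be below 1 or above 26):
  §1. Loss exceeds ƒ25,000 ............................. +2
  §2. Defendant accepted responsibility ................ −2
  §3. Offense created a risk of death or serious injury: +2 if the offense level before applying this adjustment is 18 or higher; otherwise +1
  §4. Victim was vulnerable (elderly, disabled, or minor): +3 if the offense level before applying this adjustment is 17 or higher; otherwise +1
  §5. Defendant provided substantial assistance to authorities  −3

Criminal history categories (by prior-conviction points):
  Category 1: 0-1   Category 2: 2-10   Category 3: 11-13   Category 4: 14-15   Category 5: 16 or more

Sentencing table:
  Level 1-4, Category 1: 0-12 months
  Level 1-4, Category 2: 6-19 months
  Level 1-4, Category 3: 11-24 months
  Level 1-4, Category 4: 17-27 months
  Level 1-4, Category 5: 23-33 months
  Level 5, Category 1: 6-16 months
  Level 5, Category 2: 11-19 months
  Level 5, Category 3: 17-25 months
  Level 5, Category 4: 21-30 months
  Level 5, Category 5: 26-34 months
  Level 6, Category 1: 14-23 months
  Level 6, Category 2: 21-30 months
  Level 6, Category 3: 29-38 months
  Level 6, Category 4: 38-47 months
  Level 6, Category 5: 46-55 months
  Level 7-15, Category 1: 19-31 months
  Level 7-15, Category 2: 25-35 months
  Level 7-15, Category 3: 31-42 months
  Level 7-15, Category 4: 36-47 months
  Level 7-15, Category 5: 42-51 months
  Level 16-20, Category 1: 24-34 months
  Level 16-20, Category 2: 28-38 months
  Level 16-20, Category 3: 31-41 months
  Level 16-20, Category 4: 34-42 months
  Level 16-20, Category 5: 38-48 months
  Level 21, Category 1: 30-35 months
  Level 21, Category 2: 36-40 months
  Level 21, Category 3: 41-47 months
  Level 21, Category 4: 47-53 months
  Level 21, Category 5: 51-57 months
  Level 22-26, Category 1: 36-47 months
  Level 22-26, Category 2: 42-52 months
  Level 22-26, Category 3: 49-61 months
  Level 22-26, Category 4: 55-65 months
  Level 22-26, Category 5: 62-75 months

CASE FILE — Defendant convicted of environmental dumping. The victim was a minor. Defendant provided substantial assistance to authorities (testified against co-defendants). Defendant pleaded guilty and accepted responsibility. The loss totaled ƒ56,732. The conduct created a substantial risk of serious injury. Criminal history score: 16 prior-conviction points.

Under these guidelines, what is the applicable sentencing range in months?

26-34 months

Base offense level for environmental dumping: 6.
§1 applies: 6 + 2 = 8.
§2 applies: 8 − 2 = 6.
§3 applies (level before this adjustment is 6 < 18, so +1): 6 + 1 = 7.
§4 applies (level before this adjustment is 7 < 17, so +1): 7 + 1 = 8.
§5 applies: 8 − 3 = 5.
Final offense level: 5.
Criminal history: 16 prior points → Category 5 (16+).
Level 5 falls in the 5 band.
Grid: Level 5 × Category 5 = 26-34 months.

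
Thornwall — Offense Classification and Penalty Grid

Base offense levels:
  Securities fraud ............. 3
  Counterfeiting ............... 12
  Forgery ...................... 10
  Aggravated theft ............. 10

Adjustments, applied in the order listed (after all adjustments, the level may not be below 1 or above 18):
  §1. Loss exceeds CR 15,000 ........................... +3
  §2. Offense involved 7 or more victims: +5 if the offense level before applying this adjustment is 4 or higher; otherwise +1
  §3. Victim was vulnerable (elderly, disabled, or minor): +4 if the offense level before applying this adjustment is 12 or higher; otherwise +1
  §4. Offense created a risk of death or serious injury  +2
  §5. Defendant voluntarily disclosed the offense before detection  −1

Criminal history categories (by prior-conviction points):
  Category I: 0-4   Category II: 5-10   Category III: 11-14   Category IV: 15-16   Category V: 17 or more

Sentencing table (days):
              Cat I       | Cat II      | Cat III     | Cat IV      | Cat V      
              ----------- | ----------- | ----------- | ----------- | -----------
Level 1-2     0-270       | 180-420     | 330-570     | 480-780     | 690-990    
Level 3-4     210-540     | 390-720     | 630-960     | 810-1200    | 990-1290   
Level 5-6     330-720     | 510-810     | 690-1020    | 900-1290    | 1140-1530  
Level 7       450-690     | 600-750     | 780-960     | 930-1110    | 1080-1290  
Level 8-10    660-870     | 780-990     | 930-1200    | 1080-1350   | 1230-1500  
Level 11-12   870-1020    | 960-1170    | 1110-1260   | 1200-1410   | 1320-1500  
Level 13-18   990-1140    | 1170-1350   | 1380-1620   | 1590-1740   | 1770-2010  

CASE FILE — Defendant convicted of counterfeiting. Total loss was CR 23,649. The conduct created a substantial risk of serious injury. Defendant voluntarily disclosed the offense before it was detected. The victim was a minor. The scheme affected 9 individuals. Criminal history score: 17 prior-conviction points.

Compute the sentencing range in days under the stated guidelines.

1770-2010 days

Base offense level for counterfeiting: 12.
§1 applies: 12 + 3 = 15.
§2 applies (level before this adjustment is 15 ≥ 4, so +5): 15 + 5 = 20.
§3 applies (level before this adjustment is 20 ≥ 12, so +4): 20 + 4 = 24.
§4 applies: 24 + 2 = 26.
§5 applies: 26 − 1 = 25.
Level 25 exceeds the maximum of 18; capped at 18.
Final offense level: 18.
Criminal history: 17 prior points → Category V (17+).
Level 18 falls in the 13-18 band.
Grid: Level 13-18 × Category V = 1770-2010 days.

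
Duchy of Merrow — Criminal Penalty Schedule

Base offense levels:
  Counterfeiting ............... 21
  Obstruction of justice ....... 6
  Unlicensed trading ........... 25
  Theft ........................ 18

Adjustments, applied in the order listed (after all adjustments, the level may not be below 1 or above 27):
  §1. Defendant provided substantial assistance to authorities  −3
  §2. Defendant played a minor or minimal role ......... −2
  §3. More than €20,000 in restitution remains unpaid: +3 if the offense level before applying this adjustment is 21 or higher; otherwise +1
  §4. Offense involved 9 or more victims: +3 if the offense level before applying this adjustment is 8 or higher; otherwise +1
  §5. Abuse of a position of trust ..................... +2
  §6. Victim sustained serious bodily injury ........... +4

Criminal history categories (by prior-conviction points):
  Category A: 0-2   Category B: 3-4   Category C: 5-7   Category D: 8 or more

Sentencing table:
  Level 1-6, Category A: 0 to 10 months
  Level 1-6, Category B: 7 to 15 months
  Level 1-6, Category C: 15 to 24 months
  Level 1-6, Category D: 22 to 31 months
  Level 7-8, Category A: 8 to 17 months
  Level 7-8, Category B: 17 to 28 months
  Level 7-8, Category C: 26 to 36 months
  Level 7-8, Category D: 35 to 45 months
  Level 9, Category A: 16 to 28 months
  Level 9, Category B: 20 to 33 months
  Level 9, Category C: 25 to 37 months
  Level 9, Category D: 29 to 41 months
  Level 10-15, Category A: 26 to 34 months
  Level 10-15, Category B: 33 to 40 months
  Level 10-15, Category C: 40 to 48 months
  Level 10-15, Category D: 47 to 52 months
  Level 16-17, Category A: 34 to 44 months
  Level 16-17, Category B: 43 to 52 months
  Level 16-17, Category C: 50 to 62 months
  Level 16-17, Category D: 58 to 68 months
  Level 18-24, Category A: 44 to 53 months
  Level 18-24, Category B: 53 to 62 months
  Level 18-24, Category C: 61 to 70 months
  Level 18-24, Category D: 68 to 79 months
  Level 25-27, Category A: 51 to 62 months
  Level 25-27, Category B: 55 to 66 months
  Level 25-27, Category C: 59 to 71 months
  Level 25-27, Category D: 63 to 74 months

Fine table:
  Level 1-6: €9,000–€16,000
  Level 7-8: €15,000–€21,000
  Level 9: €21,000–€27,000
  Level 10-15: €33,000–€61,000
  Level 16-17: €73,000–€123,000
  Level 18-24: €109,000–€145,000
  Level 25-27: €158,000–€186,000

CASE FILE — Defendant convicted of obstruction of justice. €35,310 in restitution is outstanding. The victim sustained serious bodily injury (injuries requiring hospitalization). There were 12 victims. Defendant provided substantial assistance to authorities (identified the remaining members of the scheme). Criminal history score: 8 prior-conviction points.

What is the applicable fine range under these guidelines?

€21,000–€27,000

Base offense level for obstruction of justice: 6.
§1 applies: 6 − 3 = 3.
§2 does not apply.
§3 applies (level before this adjustment is 3 < 21, so +1): 3 + 1 = 4.
§4 applies (level before this adjustment is 4 < 8, so +1): 4 + 1 = 5.
§5 does not apply.
§6 applies: 5 + 4 = 9.
Final offense level: 9.
Level 9 falls in the 9 band.
Fine table: Level 9 → €21,000–€27,000.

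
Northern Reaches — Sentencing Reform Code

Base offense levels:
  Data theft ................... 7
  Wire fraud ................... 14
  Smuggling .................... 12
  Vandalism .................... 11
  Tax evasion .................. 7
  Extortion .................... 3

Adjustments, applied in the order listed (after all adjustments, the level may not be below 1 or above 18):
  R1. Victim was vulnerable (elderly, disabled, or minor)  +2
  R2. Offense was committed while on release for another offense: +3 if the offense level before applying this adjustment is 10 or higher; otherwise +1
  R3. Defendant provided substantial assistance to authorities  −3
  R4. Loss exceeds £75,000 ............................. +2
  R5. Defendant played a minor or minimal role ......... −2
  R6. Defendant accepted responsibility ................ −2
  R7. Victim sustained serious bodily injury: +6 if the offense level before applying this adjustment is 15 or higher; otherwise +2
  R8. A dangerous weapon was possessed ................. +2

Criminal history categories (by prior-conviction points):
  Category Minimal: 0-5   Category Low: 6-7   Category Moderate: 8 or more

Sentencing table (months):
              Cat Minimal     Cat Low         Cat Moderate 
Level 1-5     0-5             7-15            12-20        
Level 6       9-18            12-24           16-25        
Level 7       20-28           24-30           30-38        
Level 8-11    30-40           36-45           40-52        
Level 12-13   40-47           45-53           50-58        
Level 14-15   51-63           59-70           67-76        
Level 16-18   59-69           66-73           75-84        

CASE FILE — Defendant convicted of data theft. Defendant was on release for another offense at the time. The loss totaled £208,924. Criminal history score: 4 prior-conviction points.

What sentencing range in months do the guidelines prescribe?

30-40 months

Base offense level for data theft: 7.
R1 does not apply.
R2 applies (level before this adjustment is 7 < 10, so +1): 7 + 1 = 8.
R4 applies: 8 + 2 = 10.
R5 does not apply.
Final offense level: 10.
Criminal history: 4 prior points → Category Minimal (0-5).
Level 10 falls in the 8-11 band.
Grid: Level 8-11 × Category Minimal = 30-40 months.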